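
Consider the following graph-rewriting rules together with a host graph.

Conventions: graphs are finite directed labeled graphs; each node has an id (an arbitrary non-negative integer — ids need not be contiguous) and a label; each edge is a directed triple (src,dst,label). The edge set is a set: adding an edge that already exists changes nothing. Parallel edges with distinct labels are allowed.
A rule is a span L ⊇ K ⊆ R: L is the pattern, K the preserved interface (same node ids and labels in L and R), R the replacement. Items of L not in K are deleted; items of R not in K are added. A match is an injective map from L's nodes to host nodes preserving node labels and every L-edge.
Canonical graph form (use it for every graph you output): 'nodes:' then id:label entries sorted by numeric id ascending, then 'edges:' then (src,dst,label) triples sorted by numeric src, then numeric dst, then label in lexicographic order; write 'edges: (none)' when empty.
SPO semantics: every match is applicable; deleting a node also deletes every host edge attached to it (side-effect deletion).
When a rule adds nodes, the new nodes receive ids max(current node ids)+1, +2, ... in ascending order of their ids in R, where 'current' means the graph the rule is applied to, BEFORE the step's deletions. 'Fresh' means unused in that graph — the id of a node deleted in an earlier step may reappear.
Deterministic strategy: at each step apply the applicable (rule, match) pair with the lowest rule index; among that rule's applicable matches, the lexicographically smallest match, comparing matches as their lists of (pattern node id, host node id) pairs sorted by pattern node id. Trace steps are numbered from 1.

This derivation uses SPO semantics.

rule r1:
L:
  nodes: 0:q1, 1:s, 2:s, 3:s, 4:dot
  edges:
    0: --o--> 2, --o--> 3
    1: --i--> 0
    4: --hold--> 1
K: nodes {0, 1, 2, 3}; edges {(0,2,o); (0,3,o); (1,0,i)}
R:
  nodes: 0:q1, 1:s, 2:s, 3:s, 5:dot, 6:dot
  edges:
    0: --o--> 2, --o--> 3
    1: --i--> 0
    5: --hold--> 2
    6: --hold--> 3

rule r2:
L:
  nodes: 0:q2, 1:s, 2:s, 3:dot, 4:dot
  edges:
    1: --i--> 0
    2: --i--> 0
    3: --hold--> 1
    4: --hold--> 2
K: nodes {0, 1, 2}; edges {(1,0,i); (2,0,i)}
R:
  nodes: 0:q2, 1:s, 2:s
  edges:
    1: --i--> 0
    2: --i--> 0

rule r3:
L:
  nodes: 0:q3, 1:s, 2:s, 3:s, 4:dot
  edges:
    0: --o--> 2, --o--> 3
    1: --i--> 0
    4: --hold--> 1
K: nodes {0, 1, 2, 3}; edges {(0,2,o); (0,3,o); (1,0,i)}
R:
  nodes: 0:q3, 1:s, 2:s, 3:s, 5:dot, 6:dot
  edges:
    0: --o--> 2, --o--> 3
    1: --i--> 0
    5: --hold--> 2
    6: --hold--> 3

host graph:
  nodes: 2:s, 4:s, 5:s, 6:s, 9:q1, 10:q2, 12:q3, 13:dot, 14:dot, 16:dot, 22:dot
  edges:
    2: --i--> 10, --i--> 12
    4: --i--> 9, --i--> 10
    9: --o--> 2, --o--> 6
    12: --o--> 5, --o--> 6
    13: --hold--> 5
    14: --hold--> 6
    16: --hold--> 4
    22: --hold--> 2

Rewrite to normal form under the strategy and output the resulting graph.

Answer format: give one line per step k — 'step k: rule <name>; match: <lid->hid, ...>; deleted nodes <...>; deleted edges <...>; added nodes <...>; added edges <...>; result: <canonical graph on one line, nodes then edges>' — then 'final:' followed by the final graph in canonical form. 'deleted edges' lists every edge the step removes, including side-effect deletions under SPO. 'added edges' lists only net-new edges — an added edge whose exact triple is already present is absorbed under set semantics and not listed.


step 1: rule r1; match: 0->9, 1->4, 2->2, 3->6, 4->16; deleted nodes 16; deleted edges (16,4,hold); added nodes 23, 24; added edges (23,2,hold); (24,6,hold); result: nodes: 2:s, 4:s, 5:s, 6:s, 9:q1, 10:q2, 12:q3, 13:dot, 14:dot, 22:dot, 23:dot, 24:dot edges: (2,10,i); (2,12,i); (4,9,i); (4,10,i); (9,2,o); (9,6,o); (12,5,o); (12,6,o); (13,5,hold); (14,6,hold); (22,2,hold); (23,2,hold); (24,6,hold)
step 2: rule r3; match: 0->12, 1->2, 2->5, 3->6, 4->22; deleted nodes 22; deleted edges (22,2,hold); added nodes 25, 26; added edges (25,5,hold); (26,6,hold); result: nodes: 2:s, 4:s, 5:s, 6:s, 9:q1, 10:q2, 12:q3, 13:dot, 14:dot, 23:dot, 24:dot, 25:dot, 26:dot edges: (2,10,i); (2,12,i); (4,9,i); (4,10,i); (9,2,o); (9,6,o); (12,5,o); (12,6,o); (13,5,hold); (14,6,hold); (23,2,hold); (24,6,hold); (25,5,hold); (26,6,hold)
step 3: rule r3; match: 0->12, 1->2, 2->5, 3->6, 4->23; deleted nodes 23; deleted edges (23,2,hold); added nodes 27, 28; added edges (27,5,hold); (28,6,hold); result: nodes: 2:s, 4:s, 5:s, 6:s, 9:q1, 10:q2, 12:q3, 13:dot, 14:dot, 24:dot, 25:dot, 26:dot, 27:dot, 28:dot edges: (2,10,i); (2,12,i); (4,9,i); (4,10,i); (9,2,o); (9,6,o); (12,5,o); (12,6,o); (13,5,hold); (14,6,hold); (24,6,hold); (25,5,hold); (26,6,hold); (27,5,hold); (28,6,hold)
final:
nodes: 2:s, 4:s, 5:s, 6:s, 9:q1, 10:q2, 12:q3, 13:dot, 14:dot, 24:dot, 25:dot, 26:dot, 27:dot, 28:dot
edges: (2,10,i); (2,12,i); (4,9,i); (4,10,i); (9,2,o); (9,6,o); (12,5,o); (12,6,o); (13,5,hold); (14,6,hold); (24,6,hold); (25,5,hold); (26,6,hold); (27,5,hold); (28,6,hold)


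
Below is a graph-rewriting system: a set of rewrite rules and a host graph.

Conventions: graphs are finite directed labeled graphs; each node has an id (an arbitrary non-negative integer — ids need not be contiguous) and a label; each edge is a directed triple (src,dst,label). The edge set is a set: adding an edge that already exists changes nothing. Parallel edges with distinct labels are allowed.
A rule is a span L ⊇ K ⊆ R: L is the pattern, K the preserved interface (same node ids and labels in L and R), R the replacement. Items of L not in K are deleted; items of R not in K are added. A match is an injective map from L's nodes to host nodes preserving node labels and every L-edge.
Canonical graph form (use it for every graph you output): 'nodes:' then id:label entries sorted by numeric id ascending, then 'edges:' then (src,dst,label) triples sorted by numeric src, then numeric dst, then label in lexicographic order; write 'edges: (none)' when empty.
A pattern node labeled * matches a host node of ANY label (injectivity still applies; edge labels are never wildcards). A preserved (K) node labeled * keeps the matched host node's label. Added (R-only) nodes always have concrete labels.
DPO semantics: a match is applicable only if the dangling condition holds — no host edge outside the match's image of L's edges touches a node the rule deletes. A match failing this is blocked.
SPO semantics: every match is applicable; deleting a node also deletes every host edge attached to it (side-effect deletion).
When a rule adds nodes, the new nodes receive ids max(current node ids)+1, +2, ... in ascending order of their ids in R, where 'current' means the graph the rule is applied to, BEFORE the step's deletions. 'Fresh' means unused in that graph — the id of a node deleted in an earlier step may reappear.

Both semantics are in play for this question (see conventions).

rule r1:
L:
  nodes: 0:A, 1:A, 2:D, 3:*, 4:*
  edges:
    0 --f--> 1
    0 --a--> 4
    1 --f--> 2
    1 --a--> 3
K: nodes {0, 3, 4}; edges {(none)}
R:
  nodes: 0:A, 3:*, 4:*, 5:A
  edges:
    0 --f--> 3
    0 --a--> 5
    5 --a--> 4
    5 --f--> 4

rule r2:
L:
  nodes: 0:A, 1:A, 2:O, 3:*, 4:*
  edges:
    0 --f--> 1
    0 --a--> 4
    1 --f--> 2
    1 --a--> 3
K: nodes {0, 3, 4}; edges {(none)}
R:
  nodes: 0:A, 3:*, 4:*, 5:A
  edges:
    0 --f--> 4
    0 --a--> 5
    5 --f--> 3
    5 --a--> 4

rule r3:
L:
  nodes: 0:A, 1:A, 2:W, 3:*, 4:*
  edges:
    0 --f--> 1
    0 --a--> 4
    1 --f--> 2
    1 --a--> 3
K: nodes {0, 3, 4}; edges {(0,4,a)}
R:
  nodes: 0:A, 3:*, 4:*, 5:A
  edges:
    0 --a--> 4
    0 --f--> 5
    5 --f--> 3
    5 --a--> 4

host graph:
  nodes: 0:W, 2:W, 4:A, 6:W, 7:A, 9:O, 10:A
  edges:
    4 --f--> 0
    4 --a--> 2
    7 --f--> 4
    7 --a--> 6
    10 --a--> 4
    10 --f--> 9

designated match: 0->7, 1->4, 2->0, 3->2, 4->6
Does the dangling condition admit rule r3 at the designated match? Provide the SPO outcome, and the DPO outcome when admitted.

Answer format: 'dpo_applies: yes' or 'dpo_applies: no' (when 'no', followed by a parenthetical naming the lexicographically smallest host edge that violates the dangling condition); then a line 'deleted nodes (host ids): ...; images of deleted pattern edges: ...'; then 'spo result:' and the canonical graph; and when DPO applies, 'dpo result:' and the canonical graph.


dpo_applies: no
(the rule deletes node 4, which keeps host edge (10,4,a) outside the match image — the dangling condition fails, DPO blocks; SPO proceeds and side-deletes such edges)
deleted nodes (host ids): 0, 4; images of deleted pattern edges: (4,0,f); (4,2,a); (7,4,f)
spo result:
nodes: 2:W, 6:W, 7:A, 9:O, 10:A, 11:A
edges: (7,6,a); (7,11,f); (10,9,f); (11,2,f); (11,6,a)


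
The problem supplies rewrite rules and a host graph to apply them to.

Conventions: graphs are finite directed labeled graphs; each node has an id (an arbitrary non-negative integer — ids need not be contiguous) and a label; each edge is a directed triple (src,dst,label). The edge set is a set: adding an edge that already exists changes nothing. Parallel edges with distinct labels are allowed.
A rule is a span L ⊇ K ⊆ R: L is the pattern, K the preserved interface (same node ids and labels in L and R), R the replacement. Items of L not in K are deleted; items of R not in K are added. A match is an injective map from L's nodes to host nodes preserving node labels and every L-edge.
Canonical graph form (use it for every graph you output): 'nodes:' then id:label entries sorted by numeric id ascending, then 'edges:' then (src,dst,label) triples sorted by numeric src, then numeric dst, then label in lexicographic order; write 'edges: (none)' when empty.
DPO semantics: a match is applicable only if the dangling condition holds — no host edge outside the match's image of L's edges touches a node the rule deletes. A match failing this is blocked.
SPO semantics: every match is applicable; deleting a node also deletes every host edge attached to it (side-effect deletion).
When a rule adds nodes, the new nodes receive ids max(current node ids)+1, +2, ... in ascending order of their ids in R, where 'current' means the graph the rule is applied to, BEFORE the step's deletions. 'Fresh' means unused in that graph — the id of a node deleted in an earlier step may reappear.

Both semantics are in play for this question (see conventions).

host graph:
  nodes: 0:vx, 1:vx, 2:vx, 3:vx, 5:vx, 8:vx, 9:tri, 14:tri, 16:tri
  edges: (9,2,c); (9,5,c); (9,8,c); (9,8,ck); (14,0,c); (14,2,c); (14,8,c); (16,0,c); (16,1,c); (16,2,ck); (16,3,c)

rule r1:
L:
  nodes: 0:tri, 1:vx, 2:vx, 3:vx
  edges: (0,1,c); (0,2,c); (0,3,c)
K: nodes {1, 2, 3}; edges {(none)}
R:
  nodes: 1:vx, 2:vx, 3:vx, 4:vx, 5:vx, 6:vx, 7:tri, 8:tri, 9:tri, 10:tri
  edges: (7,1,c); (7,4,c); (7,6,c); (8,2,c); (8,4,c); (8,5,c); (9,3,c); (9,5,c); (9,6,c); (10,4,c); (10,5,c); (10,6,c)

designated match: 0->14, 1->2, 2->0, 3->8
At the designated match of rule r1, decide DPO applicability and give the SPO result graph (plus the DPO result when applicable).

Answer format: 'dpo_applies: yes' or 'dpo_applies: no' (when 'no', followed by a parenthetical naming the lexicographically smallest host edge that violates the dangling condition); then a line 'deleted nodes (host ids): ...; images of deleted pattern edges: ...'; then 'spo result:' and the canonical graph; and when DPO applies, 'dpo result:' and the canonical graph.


dpo_applies: yes
deleted nodes (host ids): 14; images of deleted pattern edges: (14,0,c); (14,2,c); (14,8,c)
spo result:
nodes: 0:vx, 1:vx, 2:vx, 3:vx, 5:vx, 8:vx, 9:tri, 16:tri, 17:vx, 18:vx, 19:vx, 20:tri, 21:tri, 22:tri, 23:tri
edges: (9,2,c); (9,5,c); (9,8,c); (9,8,ck); (16,0,c); (16,1,c); (16,2,ck); (16,3,c); (20,2,c); (20,17,c); (20,19,c); (21,0,c); (21,17,c); (21,18,c); (22,8,c); (22,18,c); (22,19,c); (23,17,c); (23,18,c); (23,19,c)
dpo result:
nodes: 0:vx, 1:vx, 2:vx, 3:vx, 5:vx, 8:vx, 9:tri, 16:tri, 17:vx, 18:vx, 19:vx, 20:tri, 21:tri, 22:tri, 23:tri
edges: (9,2,c); (9,5,c); (9,8,c); (9,8,ck); (16,0,c); (16,1,c); (16,2,ck); (16,3,c); (20,2,c); (20,17,c); (20,19,c); (21,0,c); (21,17,c); (21,18,c); (22,8,c); (22,18,c); (22,19,c); (23,17,c); (23,18,c); (23,19,c)


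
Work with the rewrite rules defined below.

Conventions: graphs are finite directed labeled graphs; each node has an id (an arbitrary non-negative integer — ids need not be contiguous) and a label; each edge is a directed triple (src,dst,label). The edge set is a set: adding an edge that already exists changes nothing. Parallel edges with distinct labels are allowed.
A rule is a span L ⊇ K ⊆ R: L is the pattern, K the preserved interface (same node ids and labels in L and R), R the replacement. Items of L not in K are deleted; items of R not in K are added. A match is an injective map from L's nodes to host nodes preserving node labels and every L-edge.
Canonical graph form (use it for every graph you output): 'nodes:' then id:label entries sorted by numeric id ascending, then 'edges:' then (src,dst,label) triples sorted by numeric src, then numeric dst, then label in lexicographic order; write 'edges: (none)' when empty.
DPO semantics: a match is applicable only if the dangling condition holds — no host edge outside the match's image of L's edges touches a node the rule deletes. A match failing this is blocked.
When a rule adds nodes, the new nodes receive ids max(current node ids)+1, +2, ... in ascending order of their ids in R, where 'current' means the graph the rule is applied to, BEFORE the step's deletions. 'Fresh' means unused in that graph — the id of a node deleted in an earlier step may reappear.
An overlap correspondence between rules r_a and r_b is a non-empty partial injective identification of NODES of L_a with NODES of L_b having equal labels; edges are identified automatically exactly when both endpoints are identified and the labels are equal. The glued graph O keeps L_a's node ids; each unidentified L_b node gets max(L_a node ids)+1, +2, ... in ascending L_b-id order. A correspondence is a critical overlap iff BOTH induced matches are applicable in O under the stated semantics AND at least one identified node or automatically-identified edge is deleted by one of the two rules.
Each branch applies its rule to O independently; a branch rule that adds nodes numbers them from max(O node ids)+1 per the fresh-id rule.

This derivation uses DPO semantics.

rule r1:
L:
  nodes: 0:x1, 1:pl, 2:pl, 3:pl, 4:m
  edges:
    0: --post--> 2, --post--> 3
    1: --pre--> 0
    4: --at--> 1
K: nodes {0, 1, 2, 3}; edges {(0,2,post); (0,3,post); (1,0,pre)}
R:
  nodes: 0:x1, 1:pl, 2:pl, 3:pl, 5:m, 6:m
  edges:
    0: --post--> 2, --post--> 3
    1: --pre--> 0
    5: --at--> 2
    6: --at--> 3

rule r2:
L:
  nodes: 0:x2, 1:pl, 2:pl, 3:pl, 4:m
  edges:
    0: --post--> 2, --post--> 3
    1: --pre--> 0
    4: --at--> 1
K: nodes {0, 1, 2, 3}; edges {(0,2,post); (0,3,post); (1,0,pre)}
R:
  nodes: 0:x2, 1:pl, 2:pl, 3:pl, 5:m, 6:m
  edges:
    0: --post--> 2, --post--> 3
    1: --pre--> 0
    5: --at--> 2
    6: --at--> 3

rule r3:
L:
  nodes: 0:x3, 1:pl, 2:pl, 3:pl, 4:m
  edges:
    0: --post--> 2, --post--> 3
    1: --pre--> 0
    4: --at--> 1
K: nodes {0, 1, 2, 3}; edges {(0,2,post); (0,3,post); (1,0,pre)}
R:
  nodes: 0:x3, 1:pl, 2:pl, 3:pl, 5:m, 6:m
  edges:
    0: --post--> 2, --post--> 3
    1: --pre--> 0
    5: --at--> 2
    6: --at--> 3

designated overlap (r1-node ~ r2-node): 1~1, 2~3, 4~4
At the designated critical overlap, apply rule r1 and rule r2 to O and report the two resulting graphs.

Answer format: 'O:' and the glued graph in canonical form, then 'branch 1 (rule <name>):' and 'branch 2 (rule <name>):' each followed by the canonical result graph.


O:
nodes: 0:x1, 1:pl, 2:pl, 3:pl, 4:m, 5:x2, 6:pl
edges: (0,2,post); (0,3,post); (1,0,pre); (1,5,pre); (4,1,at); (5,2,post); (5,6,post)
branch 1 (rule r1):
nodes: 0:x1, 1:pl, 2:pl, 3:pl, 5:x2, 6:pl, 7:m, 8:m
edges: (0,2,post); (0,3,post); (1,0,pre); (1,5,pre); (5,2,post); (5,6,post); (7,2,at); (8,3,at)
branch 2 (rule r2):
nodes: 0:x1, 1:pl, 2:pl, 3:pl, 5:x2, 6:pl, 7:m, 8:m
edges: (0,2,post); (0,3,post); (1,0,pre); (1,5,pre); (5,2,post); (5,6,post); (7,6,at); (8,2,at)


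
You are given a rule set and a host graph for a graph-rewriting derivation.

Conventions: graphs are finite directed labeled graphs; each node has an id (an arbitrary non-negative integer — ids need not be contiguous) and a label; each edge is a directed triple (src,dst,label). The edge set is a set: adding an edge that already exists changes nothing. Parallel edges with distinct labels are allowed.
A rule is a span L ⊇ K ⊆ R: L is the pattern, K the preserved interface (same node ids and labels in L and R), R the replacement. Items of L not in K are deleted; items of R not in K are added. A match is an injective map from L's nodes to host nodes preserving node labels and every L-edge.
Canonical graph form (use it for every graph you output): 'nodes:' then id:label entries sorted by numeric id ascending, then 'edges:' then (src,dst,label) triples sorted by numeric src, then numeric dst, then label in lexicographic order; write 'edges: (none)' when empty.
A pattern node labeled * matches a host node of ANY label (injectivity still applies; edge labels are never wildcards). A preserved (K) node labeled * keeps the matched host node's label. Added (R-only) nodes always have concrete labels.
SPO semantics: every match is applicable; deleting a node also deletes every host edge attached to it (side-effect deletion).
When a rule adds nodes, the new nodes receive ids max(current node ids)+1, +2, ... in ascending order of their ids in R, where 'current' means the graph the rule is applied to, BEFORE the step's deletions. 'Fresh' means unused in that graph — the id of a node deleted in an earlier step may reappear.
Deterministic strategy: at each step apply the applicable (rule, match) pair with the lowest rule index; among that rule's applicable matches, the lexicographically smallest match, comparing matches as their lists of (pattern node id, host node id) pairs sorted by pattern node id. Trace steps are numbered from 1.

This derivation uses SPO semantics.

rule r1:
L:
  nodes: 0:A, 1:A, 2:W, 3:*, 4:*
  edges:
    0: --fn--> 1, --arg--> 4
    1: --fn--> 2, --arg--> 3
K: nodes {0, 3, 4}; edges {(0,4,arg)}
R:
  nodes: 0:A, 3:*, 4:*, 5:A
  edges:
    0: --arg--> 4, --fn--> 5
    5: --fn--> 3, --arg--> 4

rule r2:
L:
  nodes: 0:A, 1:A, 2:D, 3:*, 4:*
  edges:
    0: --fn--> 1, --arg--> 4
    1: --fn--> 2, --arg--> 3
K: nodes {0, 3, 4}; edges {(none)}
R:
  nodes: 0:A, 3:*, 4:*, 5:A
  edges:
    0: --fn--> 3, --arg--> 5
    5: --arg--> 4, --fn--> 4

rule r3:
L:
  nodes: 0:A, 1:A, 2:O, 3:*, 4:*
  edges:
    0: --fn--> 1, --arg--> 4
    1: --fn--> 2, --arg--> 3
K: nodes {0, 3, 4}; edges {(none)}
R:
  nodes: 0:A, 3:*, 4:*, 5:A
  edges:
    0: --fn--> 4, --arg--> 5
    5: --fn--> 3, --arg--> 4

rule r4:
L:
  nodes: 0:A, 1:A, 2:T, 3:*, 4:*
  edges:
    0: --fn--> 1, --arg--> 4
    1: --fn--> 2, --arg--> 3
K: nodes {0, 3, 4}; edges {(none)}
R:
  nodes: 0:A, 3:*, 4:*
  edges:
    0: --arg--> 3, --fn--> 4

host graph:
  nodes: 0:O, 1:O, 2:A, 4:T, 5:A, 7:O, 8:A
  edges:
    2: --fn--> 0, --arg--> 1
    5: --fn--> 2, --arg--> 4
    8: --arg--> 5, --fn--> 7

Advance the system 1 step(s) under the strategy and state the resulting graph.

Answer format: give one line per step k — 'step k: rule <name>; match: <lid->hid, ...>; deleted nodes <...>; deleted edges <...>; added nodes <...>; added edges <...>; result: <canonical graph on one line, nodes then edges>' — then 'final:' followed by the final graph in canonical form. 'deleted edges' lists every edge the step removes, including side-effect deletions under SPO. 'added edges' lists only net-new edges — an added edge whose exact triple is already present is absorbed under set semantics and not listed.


step 1: rule r3; match: 0->5, 1->2, 2->0, 3->1, 4->4; deleted nodes 0, 2; deleted edges (2,0,fn); (2,1,arg); (5,2,fn); (5,4,arg); added nodes 9; added edges (5,4,fn); (5,9,arg); (9,1,fn); (9,4,arg); result: nodes: 1:O, 4:T, 5:A, 7:O, 8:A, 9:A edges: (5,4,fn); (5,9,arg); (8,5,arg); (8,7,fn); (9,1,fn); (9,4,arg)
final:
nodes: 1:O, 4:T, 5:A, 7:O, 8:A, 9:A
edges: (5,4,fn); (5,9,arg); (8,5,arg); (8,7,fn); (9,1,fn); (9,4,arg)


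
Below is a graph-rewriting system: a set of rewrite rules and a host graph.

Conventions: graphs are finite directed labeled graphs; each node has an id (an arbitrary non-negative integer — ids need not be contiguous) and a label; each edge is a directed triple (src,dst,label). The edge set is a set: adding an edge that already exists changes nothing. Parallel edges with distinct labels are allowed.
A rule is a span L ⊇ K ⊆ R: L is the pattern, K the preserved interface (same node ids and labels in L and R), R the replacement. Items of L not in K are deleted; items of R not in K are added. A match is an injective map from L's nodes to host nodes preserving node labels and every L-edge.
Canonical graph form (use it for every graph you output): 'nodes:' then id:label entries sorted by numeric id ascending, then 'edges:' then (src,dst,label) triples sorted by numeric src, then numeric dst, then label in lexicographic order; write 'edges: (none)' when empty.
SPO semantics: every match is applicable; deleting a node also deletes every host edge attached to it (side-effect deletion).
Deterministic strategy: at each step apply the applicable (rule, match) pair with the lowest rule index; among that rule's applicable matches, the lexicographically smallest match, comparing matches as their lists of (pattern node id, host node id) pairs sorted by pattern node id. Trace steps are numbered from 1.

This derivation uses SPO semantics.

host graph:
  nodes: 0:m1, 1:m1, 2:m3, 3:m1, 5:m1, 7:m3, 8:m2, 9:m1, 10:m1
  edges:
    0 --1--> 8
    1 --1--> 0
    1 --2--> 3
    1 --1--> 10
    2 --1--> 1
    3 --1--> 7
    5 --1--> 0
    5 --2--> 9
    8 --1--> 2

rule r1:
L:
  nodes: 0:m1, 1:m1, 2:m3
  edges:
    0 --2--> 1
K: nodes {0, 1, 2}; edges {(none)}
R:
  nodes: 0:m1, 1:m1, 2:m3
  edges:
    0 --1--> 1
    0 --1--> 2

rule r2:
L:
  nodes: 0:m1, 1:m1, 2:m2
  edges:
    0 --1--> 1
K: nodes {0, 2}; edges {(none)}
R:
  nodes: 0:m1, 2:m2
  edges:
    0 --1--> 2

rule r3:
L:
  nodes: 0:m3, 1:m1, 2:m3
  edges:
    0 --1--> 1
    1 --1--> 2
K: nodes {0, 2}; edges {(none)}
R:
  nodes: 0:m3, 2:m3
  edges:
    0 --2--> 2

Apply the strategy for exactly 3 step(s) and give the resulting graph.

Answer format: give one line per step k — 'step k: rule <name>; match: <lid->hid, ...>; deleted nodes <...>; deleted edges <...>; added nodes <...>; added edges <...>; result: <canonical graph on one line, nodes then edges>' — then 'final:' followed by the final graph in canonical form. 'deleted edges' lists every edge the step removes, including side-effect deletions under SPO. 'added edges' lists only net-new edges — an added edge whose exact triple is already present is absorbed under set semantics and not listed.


step 1: rule r1; match: 0->1, 1->3, 2->2; deleted nodes (none); deleted edges (1,3,2); added nodes (none); added edges (1,2,1); (1,3,1); result: nodes: 0:m1, 1:m1, 2:m3, 3:m1, 5:m1, 7:m3, 8:m2, 9:m1, 10:m1 edges: (0,8,1); (1,0,1); (1,2,1); (1,3,1); (1,10,1); (2,1,1); (3,7,1); (5,0,1); (5,9,2); (8,2,1)
step 2: rule r1; match: 0->5, 1->9, 2->2; deleted nodes (none); deleted edges (5,9,2); added nodes (none); added edges (5,2,1); (5,9,1); result: nodes: 0:m1, 1:m1, 2:m3, 3:m1, 5:m1, 7:m3, 8:m2, 9:m1, 10:m1 edges: (0,8,1); (1,0,1); (1,2,1); (1,3,1); (1,10,1); (2,1,1); (3,7,1); (5,0,1); (5,2,1); (5,9,1); (8,2,1)
step 3: rule r2; match: 0->1, 1->0, 2->8; deleted nodes 0; deleted edges (0,8,1); (1,0,1); (5,0,1); added nodes (none); added edges (1,8,1); result: nodes: 1:m1, 2:m3, 3:m1, 5:m1, 7:m3, 8:m2, 9:m1, 10:m1 edges: (1,2,1); (1,3,1); (1,8,1); (1,10,1); (2,1,1); (3,7,1); (5,2,1); (5,9,1); (8,2,1)
final:
nodes: 1:m1, 2:m3, 3:m1, 5:m1, 7:m3, 8:m2, 9:m1, 10:m1
edges: (1,2,1); (1,3,1); (1,8,1); (1,10,1); (2,1,1); (3,7,1); (5,2,1); (5,9,1); (8,2,1)


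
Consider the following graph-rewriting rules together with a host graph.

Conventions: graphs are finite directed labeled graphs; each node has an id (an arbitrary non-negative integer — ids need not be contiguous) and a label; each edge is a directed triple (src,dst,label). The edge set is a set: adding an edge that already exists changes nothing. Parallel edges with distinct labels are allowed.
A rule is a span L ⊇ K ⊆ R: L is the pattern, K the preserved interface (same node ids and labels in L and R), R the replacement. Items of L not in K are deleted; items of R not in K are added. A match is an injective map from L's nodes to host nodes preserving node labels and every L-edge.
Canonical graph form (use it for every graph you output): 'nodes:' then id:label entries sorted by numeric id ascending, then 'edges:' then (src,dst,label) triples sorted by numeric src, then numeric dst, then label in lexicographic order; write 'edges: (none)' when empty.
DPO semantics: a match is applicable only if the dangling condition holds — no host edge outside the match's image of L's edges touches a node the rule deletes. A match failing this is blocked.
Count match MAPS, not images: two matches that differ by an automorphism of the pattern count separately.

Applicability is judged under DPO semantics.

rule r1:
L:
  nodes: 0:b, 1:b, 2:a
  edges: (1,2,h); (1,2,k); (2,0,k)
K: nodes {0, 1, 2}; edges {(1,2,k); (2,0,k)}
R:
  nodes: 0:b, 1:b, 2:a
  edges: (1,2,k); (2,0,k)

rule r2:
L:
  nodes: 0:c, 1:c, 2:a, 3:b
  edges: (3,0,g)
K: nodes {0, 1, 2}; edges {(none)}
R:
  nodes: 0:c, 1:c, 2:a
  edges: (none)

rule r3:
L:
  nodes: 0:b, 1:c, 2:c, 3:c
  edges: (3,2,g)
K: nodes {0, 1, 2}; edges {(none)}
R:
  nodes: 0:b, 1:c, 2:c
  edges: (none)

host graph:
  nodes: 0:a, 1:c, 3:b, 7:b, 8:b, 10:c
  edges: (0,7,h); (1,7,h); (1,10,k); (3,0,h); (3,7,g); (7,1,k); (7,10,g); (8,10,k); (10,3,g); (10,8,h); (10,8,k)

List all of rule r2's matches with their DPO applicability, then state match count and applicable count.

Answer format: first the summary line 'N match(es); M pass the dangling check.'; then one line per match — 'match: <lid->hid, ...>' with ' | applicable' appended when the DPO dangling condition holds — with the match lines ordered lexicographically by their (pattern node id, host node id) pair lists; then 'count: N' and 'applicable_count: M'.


1 match(es); 0 pass the dangling check.
match: 0->10, 1->1, 2->0, 3->7
count: 1
applicable_count: 0


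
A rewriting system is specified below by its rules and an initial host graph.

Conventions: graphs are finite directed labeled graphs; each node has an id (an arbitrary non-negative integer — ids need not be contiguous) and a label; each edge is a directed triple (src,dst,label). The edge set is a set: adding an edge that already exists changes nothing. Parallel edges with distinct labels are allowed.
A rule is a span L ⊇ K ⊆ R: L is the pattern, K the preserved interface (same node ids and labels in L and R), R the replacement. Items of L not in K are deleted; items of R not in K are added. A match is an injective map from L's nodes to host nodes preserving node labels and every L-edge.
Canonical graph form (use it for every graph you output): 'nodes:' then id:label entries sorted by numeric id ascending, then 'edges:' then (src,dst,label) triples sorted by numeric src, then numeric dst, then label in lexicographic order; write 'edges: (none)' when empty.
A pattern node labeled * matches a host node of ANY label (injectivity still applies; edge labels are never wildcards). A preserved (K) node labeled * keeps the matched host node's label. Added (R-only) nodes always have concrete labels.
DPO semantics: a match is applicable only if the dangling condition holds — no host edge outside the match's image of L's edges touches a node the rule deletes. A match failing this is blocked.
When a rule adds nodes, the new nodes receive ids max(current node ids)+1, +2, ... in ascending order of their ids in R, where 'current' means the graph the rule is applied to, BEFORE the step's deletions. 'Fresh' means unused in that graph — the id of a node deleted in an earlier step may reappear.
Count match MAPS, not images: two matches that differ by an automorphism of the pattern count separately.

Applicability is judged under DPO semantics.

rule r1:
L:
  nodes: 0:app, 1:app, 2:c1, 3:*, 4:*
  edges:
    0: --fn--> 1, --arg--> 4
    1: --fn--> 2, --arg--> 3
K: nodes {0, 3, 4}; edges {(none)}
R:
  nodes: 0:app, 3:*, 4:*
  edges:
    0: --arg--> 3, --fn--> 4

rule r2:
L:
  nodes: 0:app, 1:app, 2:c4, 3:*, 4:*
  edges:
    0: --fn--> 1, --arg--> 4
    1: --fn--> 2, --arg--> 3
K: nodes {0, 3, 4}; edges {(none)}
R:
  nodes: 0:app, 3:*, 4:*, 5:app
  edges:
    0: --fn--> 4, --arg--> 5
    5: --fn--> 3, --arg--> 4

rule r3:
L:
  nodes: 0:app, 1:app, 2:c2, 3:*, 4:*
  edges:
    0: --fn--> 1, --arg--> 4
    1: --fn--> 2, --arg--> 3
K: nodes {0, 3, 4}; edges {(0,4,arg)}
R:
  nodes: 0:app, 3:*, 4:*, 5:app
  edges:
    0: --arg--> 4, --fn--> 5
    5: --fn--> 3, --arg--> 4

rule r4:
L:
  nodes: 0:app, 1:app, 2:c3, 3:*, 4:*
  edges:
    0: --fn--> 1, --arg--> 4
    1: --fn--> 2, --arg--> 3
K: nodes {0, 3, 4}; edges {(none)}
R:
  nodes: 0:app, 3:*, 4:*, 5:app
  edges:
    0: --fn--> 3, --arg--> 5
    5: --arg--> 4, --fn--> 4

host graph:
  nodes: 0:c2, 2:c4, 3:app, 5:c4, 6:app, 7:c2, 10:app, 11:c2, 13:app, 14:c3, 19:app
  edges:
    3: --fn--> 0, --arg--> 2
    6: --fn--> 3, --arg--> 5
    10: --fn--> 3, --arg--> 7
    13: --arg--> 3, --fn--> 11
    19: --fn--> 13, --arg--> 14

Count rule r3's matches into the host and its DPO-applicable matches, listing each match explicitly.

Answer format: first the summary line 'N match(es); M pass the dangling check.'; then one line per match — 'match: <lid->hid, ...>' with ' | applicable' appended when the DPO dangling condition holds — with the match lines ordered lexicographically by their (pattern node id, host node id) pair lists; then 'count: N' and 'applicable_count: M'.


3 match(es); 1 pass the dangling check.
match: 0->6, 1->3, 2->0, 3->2, 4->5
match: 0->10, 1->3, 2->0, 3->2, 4->7
match: 0->19, 1->13, 2->11, 3->3, 4->14 | applicable
count: 3
applicable_count: 1


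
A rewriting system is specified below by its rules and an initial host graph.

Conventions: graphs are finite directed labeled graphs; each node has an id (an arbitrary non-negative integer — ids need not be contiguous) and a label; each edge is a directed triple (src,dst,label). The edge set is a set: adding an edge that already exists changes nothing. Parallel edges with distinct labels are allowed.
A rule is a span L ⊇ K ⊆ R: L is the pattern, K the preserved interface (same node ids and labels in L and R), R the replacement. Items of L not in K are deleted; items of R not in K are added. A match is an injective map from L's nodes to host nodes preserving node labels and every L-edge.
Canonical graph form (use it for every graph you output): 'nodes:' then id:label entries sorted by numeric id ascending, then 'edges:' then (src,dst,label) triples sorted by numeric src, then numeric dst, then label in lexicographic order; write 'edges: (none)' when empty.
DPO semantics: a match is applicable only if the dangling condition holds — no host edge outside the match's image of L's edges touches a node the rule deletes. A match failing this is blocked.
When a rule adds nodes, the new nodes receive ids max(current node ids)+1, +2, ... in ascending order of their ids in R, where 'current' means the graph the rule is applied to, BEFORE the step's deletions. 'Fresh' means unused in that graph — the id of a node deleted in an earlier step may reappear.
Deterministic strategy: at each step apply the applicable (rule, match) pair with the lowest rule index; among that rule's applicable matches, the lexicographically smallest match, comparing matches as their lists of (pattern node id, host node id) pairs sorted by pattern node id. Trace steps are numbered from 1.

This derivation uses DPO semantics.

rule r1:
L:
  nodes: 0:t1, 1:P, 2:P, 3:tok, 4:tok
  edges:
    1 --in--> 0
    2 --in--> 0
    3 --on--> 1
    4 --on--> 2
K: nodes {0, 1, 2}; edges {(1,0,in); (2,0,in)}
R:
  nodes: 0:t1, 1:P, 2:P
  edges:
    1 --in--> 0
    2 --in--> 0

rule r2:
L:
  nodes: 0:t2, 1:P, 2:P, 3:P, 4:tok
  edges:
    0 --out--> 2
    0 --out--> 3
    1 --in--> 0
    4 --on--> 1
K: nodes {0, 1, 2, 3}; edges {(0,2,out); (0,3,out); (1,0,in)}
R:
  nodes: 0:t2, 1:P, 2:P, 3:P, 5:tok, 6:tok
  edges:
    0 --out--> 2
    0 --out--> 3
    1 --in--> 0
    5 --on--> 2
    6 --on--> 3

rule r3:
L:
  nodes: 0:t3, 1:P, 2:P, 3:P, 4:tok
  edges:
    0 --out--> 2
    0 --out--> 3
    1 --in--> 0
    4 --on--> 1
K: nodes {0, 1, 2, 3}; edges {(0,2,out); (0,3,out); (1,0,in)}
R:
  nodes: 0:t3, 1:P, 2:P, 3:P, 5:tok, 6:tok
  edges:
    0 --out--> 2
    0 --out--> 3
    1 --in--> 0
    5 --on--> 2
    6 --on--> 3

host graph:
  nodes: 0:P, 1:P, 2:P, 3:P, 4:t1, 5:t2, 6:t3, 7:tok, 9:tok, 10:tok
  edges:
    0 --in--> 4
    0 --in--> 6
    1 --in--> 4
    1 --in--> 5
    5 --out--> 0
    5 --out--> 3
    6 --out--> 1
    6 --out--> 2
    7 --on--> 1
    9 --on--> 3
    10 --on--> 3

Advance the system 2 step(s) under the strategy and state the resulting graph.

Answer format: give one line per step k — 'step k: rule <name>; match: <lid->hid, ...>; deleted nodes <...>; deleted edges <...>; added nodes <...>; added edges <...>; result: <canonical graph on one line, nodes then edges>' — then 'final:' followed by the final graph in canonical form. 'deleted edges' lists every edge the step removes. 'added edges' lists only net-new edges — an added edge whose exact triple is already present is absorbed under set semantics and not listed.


step 1: rule r2; match: 0->5, 1->1, 2->0, 3->3, 4->7; deleted nodes 7; deleted edges (7,1,on); added nodes 11, 12; added edges (11,0,on); (12,3,on); result: nodes: 0:P, 1:P, 2:P, 3:P, 4:t1, 5:t2, 6:t3, 9:tok, 10:tok, 11:tok, 12:tok edges: (0,4,in); (0,6,in); (1,4,in); (1,5,in); (5,0,out); (5,3,out); (6,1,out); (6,2,out); (9,3,on); (10,3,on); (11,0,on); (12,3,on)
step 2: rule r3; match: 0->6, 1->0, 2->1, 3->2, 4->11; deleted nodes 11; deleted edges (11,0,on); added nodes 13, 14; added edges (13,1,on); (14,2,on); result: nodes: 0:P, 1:P, 2:P, 3:P, 4:t1, 5:t2, 6:t3, 9:tok, 10:tok, 12:tok, 13:tok, 14:tok edges: (0,4,in); (0,6,in); (1,4,in); (1,5,in); (5,0,out); (5,3,out); (6,1,out); (6,2,out); (9,3,on); (10,3,on); (12,3,on); (13,1,on); (14,2,on)
final:
nodes: 0:P, 1:P, 2:P, 3:P, 4:t1, 5:t2, 6:t3, 9:tok, 10:tok, 12:tok, 13:tok, 14:tok
edges: (0,4,in); (0,6,in); (1,4,in); (1,5,in); (5,0,out); (5,3,out); (6,1,out); (6,2,out); (9,3,on); (10,3,on); (12,3,on); (13,1,on); (14,2,on)


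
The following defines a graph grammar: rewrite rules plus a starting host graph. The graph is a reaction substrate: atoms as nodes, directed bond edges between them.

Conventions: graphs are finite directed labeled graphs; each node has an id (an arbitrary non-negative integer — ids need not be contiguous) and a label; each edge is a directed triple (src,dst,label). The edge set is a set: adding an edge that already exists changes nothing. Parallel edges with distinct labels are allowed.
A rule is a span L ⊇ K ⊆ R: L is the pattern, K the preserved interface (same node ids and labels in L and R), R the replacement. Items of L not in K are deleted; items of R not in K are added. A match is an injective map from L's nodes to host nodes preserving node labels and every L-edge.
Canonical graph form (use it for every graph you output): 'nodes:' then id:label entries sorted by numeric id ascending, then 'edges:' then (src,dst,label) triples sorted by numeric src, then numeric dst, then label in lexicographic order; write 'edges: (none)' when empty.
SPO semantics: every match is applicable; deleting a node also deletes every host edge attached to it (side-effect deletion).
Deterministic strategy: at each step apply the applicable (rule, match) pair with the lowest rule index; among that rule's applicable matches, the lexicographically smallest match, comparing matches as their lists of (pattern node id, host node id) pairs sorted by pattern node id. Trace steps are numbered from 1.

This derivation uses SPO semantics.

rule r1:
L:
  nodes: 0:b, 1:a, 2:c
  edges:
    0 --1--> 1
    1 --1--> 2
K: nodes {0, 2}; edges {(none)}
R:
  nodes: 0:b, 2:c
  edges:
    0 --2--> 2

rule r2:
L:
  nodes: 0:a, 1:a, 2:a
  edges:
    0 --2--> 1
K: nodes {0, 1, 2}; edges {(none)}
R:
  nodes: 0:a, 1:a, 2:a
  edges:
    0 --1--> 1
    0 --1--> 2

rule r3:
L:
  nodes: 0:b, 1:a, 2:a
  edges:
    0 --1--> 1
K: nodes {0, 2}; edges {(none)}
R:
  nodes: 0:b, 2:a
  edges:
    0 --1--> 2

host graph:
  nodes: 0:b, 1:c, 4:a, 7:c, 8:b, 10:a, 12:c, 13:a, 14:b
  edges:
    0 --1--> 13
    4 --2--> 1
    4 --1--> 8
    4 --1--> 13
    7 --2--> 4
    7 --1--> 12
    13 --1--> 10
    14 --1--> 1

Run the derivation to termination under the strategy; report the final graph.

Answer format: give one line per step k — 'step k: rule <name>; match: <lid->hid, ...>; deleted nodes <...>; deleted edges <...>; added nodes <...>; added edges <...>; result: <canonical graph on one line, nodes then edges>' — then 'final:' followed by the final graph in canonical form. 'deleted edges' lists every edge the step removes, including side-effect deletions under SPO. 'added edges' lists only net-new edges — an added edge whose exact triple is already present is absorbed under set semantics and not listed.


step 1: rule r3; match: 0->0, 1->13, 2->4; deleted nodes 13; deleted edges (0,13,1); (4,13,1); (13,10,1); added nodes (none); added edges (0,4,1); result: nodes: 0:b, 1:c, 4:a, 7:c, 8:b, 10:a, 12:c, 14:b edges: (0,4,1); (4,1,2); (4,8,1); (7,4,2); (7,12,1); (14,1,1)
step 2: rule r3; match: 0->0, 1->4, 2->10; deleted nodes 4; deleted edges (0,4,1); (4,1,2); (4,8,1); (7,4,2); added nodes (none); added edges (0,10,1); result: nodes: 0:b, 1:c, 7:c, 8:b, 10:a, 12:c, 14:b edges: (0,10,1); (7,12,1); (14,1,1)
final:
nodes: 0:b, 1:c, 7:c, 8:b, 10:a, 12:c, 14:b
edges: (0,10,1); (7,12,1); (14,1,1)


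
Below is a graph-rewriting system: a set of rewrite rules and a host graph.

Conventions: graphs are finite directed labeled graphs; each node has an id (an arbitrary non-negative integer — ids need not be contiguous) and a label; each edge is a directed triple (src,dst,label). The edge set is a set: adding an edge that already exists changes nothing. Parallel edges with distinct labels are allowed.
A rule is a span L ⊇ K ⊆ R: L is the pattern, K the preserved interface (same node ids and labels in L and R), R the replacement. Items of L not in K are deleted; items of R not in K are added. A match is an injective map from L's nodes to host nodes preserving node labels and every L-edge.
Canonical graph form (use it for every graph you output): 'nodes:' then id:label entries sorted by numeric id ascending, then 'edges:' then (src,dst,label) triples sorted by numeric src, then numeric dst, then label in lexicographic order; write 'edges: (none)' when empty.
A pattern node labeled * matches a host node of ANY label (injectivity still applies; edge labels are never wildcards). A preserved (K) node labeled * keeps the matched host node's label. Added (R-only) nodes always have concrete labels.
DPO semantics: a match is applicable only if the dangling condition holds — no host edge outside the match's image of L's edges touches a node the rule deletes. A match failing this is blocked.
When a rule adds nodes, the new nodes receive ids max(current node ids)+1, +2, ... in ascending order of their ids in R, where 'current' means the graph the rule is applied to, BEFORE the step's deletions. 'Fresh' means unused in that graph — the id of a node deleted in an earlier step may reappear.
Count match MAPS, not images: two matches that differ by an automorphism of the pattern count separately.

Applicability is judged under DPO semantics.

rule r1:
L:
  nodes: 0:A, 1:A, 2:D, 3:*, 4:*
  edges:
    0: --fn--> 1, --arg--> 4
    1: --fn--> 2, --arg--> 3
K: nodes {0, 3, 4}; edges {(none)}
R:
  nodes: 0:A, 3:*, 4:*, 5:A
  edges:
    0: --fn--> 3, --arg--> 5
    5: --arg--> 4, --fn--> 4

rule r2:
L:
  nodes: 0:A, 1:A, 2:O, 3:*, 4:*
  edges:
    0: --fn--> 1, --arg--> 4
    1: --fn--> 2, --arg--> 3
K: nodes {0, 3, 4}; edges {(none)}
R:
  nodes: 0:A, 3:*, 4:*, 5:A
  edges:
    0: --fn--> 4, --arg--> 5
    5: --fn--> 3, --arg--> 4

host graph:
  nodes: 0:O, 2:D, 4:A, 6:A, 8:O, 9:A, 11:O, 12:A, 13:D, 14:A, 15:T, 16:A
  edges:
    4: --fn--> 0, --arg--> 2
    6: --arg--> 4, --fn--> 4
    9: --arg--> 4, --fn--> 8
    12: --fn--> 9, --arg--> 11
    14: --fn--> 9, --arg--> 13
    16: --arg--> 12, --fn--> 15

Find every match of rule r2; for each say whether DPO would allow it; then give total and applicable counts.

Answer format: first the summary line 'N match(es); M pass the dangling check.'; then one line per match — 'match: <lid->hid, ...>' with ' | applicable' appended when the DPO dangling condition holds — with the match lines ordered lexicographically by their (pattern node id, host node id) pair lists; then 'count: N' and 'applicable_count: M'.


2 match(es); 0 pass the dangling check.
match: 0->12, 1->9, 2->8, 3->4, 4->11
match: 0->14, 1->9, 2->8, 3->4, 4->13
count: 2
applicable_count: 0
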